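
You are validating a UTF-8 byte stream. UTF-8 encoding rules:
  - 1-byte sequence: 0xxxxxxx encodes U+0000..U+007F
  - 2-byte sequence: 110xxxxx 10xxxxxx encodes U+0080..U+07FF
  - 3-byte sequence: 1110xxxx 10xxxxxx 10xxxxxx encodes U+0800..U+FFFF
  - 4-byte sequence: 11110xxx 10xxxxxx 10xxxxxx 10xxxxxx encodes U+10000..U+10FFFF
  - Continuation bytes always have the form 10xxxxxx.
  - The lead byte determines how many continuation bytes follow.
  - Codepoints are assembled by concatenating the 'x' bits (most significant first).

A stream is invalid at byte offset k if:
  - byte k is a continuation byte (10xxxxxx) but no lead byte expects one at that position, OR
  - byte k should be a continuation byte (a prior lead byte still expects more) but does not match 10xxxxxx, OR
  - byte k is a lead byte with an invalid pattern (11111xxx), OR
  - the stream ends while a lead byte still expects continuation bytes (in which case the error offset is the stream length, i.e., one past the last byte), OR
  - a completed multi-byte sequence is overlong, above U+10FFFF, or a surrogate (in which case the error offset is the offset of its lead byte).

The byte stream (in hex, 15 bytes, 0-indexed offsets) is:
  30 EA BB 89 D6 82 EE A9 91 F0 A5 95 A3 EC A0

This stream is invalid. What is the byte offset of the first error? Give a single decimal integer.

Answer: 15

Derivation:
Byte[0]=30: 1-byte ASCII. cp=U+0030
Byte[1]=EA: 3-byte lead, need 2 cont bytes. acc=0xA
Byte[2]=BB: continuation. acc=(acc<<6)|0x3B=0x2BB
Byte[3]=89: continuation. acc=(acc<<6)|0x09=0xAEC9
Completed: cp=U+AEC9 (starts at byte 1)
Byte[4]=D6: 2-byte lead, need 1 cont bytes. acc=0x16
Byte[5]=82: continuation. acc=(acc<<6)|0x02=0x582
Completed: cp=U+0582 (starts at byte 4)
Byte[6]=EE: 3-byte lead, need 2 cont bytes. acc=0xE
Byte[7]=A9: continuation. acc=(acc<<6)|0x29=0x3A9
Byte[8]=91: continuation. acc=(acc<<6)|0x11=0xEA51
Completed: cp=U+EA51 (starts at byte 6)
Byte[9]=F0: 4-byte lead, need 3 cont bytes. acc=0x0
Byte[10]=A5: continuation. acc=(acc<<6)|0x25=0x25
Byte[11]=95: continuation. acc=(acc<<6)|0x15=0x955
Byte[12]=A3: continuation. acc=(acc<<6)|0x23=0x25563
Completed: cp=U+25563 (starts at byte 9)
Byte[13]=EC: 3-byte lead, need 2 cont bytes. acc=0xC
Byte[14]=A0: continuation. acc=(acc<<6)|0x20=0x320
Byte[15]: stream ended, expected continuation. INVALID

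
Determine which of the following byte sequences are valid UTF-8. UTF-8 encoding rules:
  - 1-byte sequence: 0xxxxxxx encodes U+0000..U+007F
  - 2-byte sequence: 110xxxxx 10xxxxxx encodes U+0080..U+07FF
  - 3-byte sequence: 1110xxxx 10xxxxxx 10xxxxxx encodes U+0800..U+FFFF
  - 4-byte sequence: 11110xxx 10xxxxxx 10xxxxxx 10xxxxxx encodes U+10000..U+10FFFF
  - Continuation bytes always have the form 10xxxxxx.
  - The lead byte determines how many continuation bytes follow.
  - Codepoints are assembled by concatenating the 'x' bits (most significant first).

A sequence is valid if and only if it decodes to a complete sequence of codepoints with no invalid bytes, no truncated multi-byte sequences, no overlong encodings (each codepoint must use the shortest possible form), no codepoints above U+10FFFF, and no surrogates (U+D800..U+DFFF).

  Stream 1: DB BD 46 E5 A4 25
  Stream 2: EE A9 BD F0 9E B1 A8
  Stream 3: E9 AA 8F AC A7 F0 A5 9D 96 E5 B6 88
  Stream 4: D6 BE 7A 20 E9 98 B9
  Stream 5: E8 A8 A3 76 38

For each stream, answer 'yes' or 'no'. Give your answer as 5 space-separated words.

Stream 1: error at byte offset 5. INVALID
Stream 2: decodes cleanly. VALID
Stream 3: error at byte offset 3. INVALID
Stream 4: decodes cleanly. VALID
Stream 5: decodes cleanly. VALID

Answer: no yes no yes yes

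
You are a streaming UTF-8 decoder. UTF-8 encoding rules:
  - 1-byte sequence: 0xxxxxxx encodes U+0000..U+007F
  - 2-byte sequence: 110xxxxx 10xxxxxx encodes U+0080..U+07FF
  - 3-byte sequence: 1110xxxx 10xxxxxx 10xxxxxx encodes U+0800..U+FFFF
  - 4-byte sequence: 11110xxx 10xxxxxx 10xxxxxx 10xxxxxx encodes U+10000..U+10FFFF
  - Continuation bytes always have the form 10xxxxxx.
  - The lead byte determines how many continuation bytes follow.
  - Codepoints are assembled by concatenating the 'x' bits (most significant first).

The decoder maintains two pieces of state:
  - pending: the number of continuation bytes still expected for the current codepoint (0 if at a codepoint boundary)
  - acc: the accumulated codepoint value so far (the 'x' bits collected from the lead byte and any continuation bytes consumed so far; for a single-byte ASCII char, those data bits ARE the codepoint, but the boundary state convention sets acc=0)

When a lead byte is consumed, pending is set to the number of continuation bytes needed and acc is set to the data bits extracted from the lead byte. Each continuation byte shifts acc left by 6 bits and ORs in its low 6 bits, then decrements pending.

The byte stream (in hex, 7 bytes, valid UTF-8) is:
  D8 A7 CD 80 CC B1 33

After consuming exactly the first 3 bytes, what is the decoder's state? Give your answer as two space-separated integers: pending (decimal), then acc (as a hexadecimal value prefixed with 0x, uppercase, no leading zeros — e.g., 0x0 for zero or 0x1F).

Answer: 1 0xD

Derivation:
Byte[0]=D8: 2-byte lead. pending=1, acc=0x18
Byte[1]=A7: continuation. acc=(acc<<6)|0x27=0x627, pending=0
Byte[2]=CD: 2-byte lead. pending=1, acc=0xD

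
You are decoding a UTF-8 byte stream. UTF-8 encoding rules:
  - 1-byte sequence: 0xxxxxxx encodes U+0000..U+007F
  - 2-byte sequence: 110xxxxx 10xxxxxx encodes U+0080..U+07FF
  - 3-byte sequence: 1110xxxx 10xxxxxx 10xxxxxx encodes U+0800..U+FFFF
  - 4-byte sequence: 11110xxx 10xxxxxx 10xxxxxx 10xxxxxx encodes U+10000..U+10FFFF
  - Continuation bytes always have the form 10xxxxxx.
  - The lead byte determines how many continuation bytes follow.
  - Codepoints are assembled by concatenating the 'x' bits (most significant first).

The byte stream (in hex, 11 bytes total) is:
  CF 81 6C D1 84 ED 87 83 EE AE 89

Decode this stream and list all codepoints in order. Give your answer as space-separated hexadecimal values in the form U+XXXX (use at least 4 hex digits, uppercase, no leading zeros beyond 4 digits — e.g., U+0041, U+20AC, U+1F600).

Byte[0]=CF: 2-byte lead, need 1 cont bytes. acc=0xF
Byte[1]=81: continuation. acc=(acc<<6)|0x01=0x3C1
Completed: cp=U+03C1 (starts at byte 0)
Byte[2]=6C: 1-byte ASCII. cp=U+006C
Byte[3]=D1: 2-byte lead, need 1 cont bytes. acc=0x11
Byte[4]=84: continuation. acc=(acc<<6)|0x04=0x444
Completed: cp=U+0444 (starts at byte 3)
Byte[5]=ED: 3-byte lead, need 2 cont bytes. acc=0xD
Byte[6]=87: continuation. acc=(acc<<6)|0x07=0x347
Byte[7]=83: continuation. acc=(acc<<6)|0x03=0xD1C3
Completed: cp=U+D1C3 (starts at byte 5)
Byte[8]=EE: 3-byte lead, need 2 cont bytes. acc=0xE
Byte[9]=AE: continuation. acc=(acc<<6)|0x2E=0x3AE
Byte[10]=89: continuation. acc=(acc<<6)|0x09=0xEB89
Completed: cp=U+EB89 (starts at byte 8)

Answer: U+03C1 U+006C U+0444 U+D1C3 U+EB89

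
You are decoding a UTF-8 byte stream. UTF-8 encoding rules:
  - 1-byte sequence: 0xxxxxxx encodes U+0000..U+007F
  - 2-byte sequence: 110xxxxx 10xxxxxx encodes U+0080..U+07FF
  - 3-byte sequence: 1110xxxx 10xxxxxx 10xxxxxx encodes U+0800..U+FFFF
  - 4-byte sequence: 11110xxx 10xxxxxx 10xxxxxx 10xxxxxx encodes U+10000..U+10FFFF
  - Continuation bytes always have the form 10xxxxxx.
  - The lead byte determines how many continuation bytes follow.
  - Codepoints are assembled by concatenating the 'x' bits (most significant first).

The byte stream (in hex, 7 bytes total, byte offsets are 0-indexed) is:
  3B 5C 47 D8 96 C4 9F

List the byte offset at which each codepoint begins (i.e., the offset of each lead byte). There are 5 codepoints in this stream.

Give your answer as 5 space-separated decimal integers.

Answer: 0 1 2 3 5

Derivation:
Byte[0]=3B: 1-byte ASCII. cp=U+003B
Byte[1]=5C: 1-byte ASCII. cp=U+005C
Byte[2]=47: 1-byte ASCII. cp=U+0047
Byte[3]=D8: 2-byte lead, need 1 cont bytes. acc=0x18
Byte[4]=96: continuation. acc=(acc<<6)|0x16=0x616
Completed: cp=U+0616 (starts at byte 3)
Byte[5]=C4: 2-byte lead, need 1 cont bytes. acc=0x4
Byte[6]=9F: continuation. acc=(acc<<6)|0x1F=0x11F
Completed: cp=U+011F (starts at byte 5)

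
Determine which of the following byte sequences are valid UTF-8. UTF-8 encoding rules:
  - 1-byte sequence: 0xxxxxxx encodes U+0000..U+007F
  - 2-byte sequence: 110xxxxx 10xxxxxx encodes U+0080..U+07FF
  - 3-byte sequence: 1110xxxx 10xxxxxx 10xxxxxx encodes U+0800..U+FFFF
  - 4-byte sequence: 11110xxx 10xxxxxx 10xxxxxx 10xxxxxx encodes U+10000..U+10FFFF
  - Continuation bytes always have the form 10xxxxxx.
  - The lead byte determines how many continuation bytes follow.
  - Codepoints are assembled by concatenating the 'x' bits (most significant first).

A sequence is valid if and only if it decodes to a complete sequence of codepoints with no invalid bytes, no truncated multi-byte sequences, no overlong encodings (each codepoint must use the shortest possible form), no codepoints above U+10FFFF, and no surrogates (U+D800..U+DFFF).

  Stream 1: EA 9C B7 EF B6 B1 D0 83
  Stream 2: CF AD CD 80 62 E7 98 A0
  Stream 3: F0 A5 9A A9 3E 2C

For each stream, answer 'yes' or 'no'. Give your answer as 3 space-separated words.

Stream 1: decodes cleanly. VALID
Stream 2: decodes cleanly. VALID
Stream 3: decodes cleanly. VALID

Answer: yes yes yes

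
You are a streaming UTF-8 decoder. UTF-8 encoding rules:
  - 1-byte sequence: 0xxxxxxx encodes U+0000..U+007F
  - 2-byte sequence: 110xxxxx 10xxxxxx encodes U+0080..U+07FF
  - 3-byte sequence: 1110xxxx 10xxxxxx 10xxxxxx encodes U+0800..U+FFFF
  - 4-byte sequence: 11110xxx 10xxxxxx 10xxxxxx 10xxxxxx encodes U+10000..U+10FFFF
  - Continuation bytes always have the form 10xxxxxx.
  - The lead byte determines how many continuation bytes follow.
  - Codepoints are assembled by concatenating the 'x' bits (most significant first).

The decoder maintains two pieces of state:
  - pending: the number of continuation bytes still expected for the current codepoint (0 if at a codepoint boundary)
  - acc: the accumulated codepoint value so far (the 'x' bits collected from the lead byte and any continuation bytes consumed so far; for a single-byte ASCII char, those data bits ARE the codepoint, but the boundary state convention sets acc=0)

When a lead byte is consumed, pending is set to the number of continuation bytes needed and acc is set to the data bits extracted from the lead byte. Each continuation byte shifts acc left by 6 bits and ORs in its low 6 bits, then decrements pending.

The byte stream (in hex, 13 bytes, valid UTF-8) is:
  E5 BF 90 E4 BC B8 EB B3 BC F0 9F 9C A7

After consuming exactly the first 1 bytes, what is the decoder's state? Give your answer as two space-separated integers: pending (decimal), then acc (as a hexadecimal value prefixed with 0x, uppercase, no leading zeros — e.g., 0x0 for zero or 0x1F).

Answer: 2 0x5

Derivation:
Byte[0]=E5: 3-byte lead. pending=2, acc=0x5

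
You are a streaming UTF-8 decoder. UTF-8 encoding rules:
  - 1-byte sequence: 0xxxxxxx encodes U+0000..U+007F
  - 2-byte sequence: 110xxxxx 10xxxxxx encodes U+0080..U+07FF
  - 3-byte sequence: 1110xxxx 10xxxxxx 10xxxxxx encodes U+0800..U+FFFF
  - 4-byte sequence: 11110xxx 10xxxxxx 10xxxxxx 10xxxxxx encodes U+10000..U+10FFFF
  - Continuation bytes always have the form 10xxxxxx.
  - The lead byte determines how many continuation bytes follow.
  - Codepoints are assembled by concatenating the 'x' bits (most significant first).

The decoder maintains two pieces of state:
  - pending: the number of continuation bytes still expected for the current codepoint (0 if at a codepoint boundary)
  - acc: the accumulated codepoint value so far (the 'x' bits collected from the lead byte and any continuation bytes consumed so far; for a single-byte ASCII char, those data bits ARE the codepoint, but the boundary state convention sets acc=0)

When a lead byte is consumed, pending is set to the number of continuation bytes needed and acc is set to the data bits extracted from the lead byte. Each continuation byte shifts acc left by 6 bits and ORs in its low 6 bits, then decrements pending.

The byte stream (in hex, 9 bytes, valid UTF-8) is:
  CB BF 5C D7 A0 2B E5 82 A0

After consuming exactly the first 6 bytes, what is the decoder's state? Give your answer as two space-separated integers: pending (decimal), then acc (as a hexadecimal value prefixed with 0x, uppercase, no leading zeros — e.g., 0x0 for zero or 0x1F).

Byte[0]=CB: 2-byte lead. pending=1, acc=0xB
Byte[1]=BF: continuation. acc=(acc<<6)|0x3F=0x2FF, pending=0
Byte[2]=5C: 1-byte. pending=0, acc=0x0
Byte[3]=D7: 2-byte lead. pending=1, acc=0x17
Byte[4]=A0: continuation. acc=(acc<<6)|0x20=0x5E0, pending=0
Byte[5]=2B: 1-byte. pending=0, acc=0x0

Answer: 0 0x0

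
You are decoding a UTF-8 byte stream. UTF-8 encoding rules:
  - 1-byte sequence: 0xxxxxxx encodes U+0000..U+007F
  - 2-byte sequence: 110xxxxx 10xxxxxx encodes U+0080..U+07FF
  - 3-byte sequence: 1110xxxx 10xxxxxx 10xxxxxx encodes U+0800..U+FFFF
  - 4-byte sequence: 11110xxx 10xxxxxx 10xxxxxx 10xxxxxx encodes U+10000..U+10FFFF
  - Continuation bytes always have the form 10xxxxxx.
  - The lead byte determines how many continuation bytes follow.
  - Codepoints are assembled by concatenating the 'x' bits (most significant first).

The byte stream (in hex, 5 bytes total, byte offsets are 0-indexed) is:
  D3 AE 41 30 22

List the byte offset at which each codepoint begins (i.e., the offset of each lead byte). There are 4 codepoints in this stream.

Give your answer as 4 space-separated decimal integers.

Byte[0]=D3: 2-byte lead, need 1 cont bytes. acc=0x13
Byte[1]=AE: continuation. acc=(acc<<6)|0x2E=0x4EE
Completed: cp=U+04EE (starts at byte 0)
Byte[2]=41: 1-byte ASCII. cp=U+0041
Byte[3]=30: 1-byte ASCII. cp=U+0030
Byte[4]=22: 1-byte ASCII. cp=U+0022

Answer: 0 2 3 4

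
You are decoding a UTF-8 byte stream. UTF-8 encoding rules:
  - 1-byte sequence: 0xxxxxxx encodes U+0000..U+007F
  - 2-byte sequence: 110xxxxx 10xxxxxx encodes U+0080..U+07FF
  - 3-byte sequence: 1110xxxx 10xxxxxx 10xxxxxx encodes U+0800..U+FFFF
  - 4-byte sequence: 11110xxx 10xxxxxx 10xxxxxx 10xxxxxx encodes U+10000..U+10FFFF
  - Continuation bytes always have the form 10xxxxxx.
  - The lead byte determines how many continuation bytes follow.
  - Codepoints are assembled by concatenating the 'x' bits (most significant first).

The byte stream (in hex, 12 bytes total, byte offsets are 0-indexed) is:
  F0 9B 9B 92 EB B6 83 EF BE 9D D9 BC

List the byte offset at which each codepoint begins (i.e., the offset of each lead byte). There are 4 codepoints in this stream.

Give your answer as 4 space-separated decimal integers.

Byte[0]=F0: 4-byte lead, need 3 cont bytes. acc=0x0
Byte[1]=9B: continuation. acc=(acc<<6)|0x1B=0x1B
Byte[2]=9B: continuation. acc=(acc<<6)|0x1B=0x6DB
Byte[3]=92: continuation. acc=(acc<<6)|0x12=0x1B6D2
Completed: cp=U+1B6D2 (starts at byte 0)
Byte[4]=EB: 3-byte lead, need 2 cont bytes. acc=0xB
Byte[5]=B6: continuation. acc=(acc<<6)|0x36=0x2F6
Byte[6]=83: continuation. acc=(acc<<6)|0x03=0xBD83
Completed: cp=U+BD83 (starts at byte 4)
Byte[7]=EF: 3-byte lead, need 2 cont bytes. acc=0xF
Byte[8]=BE: continuation. acc=(acc<<6)|0x3E=0x3FE
Byte[9]=9D: continuation. acc=(acc<<6)|0x1D=0xFF9D
Completed: cp=U+FF9D (starts at byte 7)
Byte[10]=D9: 2-byte lead, need 1 cont bytes. acc=0x19
Byte[11]=BC: continuation. acc=(acc<<6)|0x3C=0x67C
Completed: cp=U+067C (starts at byte 10)

Answer: 0 4 7 10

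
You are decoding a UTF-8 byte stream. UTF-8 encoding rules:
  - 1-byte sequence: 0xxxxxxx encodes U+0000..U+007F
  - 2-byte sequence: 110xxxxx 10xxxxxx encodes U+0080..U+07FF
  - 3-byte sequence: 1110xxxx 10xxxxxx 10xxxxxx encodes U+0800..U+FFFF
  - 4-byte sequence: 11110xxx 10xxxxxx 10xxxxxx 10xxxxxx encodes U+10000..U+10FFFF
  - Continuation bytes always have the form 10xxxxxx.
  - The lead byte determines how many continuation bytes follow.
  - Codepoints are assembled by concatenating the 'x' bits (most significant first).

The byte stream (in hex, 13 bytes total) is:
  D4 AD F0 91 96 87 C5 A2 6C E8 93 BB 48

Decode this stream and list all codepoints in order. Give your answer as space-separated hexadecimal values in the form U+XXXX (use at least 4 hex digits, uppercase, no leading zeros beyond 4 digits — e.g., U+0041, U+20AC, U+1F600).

Byte[0]=D4: 2-byte lead, need 1 cont bytes. acc=0x14
Byte[1]=AD: continuation. acc=(acc<<6)|0x2D=0x52D
Completed: cp=U+052D (starts at byte 0)
Byte[2]=F0: 4-byte lead, need 3 cont bytes. acc=0x0
Byte[3]=91: continuation. acc=(acc<<6)|0x11=0x11
Byte[4]=96: continuation. acc=(acc<<6)|0x16=0x456
Byte[5]=87: continuation. acc=(acc<<6)|0x07=0x11587
Completed: cp=U+11587 (starts at byte 2)
Byte[6]=C5: 2-byte lead, need 1 cont bytes. acc=0x5
Byte[7]=A2: continuation. acc=(acc<<6)|0x22=0x162
Completed: cp=U+0162 (starts at byte 6)
Byte[8]=6C: 1-byte ASCII. cp=U+006C
Byte[9]=E8: 3-byte lead, need 2 cont bytes. acc=0x8
Byte[10]=93: continuation. acc=(acc<<6)|0x13=0x213
Byte[11]=BB: continuation. acc=(acc<<6)|0x3B=0x84FB
Completed: cp=U+84FB (starts at byte 9)
Byte[12]=48: 1-byte ASCII. cp=U+0048

Answer: U+052D U+11587 U+0162 U+006C U+84FB U+0048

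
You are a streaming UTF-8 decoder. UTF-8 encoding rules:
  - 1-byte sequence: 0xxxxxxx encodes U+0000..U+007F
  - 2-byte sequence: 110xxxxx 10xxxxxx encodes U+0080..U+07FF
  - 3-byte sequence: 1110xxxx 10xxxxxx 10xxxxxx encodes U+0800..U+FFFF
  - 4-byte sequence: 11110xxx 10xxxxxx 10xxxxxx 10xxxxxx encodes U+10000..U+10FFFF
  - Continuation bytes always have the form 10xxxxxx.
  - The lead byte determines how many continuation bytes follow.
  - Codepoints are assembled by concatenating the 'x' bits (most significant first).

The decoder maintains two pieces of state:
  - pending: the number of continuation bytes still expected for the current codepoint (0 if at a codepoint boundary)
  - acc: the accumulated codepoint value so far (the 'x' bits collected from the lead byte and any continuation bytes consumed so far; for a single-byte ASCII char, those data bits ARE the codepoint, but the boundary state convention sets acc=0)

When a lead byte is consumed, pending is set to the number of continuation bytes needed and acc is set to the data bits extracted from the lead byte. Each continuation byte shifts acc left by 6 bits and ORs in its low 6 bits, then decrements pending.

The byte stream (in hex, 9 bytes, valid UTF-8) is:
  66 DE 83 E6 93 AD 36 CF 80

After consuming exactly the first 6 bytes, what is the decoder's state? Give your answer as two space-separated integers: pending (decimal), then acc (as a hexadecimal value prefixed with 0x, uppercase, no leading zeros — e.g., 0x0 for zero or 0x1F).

Answer: 0 0x64ED

Derivation:
Byte[0]=66: 1-byte. pending=0, acc=0x0
Byte[1]=DE: 2-byte lead. pending=1, acc=0x1E
Byte[2]=83: continuation. acc=(acc<<6)|0x03=0x783, pending=0
Byte[3]=E6: 3-byte lead. pending=2, acc=0x6
Byte[4]=93: continuation. acc=(acc<<6)|0x13=0x193, pending=1
Byte[5]=AD: continuation. acc=(acc<<6)|0x2D=0x64ED, pending=0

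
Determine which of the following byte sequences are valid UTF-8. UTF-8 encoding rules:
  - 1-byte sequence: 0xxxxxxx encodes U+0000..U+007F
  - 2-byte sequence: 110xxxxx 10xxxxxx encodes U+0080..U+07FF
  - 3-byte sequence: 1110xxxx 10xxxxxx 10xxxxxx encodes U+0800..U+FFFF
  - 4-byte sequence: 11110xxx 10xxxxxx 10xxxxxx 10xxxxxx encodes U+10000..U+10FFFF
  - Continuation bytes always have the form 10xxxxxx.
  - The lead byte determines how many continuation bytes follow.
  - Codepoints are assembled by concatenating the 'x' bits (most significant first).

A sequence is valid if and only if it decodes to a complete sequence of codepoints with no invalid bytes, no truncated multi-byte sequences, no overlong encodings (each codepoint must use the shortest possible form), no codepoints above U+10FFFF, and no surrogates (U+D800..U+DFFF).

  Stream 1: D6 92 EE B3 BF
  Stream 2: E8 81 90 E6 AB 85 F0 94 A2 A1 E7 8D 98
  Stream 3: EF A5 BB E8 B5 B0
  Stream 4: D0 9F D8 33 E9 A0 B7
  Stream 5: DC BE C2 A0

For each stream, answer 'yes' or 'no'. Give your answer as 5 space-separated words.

Stream 1: decodes cleanly. VALID
Stream 2: decodes cleanly. VALID
Stream 3: decodes cleanly. VALID
Stream 4: error at byte offset 3. INVALID
Stream 5: decodes cleanly. VALID

Answer: yes yes yes no yes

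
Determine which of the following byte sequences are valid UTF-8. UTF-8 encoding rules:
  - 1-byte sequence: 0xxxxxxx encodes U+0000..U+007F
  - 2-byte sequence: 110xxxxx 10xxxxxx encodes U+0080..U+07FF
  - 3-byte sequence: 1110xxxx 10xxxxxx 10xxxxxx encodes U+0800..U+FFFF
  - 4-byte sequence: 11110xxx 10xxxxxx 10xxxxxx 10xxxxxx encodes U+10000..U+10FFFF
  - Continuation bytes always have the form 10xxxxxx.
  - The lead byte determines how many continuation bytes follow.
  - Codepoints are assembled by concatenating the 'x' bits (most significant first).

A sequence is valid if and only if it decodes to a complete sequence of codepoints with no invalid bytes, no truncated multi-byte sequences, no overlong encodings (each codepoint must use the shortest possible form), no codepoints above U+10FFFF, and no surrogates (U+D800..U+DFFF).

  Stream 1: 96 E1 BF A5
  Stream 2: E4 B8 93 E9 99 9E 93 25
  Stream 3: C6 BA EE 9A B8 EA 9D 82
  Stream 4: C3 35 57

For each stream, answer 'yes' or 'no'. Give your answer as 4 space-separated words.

Stream 1: error at byte offset 0. INVALID
Stream 2: error at byte offset 6. INVALID
Stream 3: decodes cleanly. VALID
Stream 4: error at byte offset 1. INVALID

Answer: no no yes no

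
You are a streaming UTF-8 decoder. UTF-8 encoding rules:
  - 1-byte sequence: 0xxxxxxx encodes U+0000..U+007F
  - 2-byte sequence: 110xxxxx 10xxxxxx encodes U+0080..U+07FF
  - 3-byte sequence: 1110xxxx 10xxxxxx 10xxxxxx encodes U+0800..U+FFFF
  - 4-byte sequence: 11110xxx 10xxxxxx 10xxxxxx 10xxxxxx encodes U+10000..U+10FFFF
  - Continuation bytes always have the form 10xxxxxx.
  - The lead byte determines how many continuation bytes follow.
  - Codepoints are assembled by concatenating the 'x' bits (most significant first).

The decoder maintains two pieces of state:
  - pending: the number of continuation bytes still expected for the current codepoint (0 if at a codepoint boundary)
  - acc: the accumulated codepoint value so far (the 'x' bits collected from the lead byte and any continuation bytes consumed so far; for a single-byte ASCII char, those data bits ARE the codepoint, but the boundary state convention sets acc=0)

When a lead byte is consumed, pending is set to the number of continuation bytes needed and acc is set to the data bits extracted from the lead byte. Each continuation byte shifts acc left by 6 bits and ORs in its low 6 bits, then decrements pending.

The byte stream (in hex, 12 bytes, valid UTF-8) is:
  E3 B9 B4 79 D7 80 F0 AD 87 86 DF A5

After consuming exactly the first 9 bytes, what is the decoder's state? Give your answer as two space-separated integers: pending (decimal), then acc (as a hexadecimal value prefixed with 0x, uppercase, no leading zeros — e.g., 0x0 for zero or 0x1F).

Byte[0]=E3: 3-byte lead. pending=2, acc=0x3
Byte[1]=B9: continuation. acc=(acc<<6)|0x39=0xF9, pending=1
Byte[2]=B4: continuation. acc=(acc<<6)|0x34=0x3E74, pending=0
Byte[3]=79: 1-byte. pending=0, acc=0x0
Byte[4]=D7: 2-byte lead. pending=1, acc=0x17
Byte[5]=80: continuation. acc=(acc<<6)|0x00=0x5C0, pending=0
Byte[6]=F0: 4-byte lead. pending=3, acc=0x0
Byte[7]=AD: continuation. acc=(acc<<6)|0x2D=0x2D, pending=2
Byte[8]=87: continuation. acc=(acc<<6)|0x07=0xB47, pending=1

Answer: 1 0xB47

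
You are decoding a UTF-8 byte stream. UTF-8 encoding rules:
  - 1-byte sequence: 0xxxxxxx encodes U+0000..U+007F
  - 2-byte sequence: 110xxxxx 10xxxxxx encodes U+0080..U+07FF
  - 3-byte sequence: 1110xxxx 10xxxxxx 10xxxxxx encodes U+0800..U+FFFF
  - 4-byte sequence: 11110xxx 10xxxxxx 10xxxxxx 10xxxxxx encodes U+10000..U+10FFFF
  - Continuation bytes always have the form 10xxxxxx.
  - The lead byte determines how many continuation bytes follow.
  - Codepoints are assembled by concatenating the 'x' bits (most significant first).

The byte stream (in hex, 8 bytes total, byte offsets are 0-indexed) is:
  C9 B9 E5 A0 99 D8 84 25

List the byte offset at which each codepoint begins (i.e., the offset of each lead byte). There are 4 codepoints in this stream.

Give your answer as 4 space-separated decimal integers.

Byte[0]=C9: 2-byte lead, need 1 cont bytes. acc=0x9
Byte[1]=B9: continuation. acc=(acc<<6)|0x39=0x279
Completed: cp=U+0279 (starts at byte 0)
Byte[2]=E5: 3-byte lead, need 2 cont bytes. acc=0x5
Byte[3]=A0: continuation. acc=(acc<<6)|0x20=0x160
Byte[4]=99: continuation. acc=(acc<<6)|0x19=0x5819
Completed: cp=U+5819 (starts at byte 2)
Byte[5]=D8: 2-byte lead, need 1 cont bytes. acc=0x18
Byte[6]=84: continuation. acc=(acc<<6)|0x04=0x604
Completed: cp=U+0604 (starts at byte 5)
Byte[7]=25: 1-byte ASCII. cp=U+0025

Answer: 0 2 5 7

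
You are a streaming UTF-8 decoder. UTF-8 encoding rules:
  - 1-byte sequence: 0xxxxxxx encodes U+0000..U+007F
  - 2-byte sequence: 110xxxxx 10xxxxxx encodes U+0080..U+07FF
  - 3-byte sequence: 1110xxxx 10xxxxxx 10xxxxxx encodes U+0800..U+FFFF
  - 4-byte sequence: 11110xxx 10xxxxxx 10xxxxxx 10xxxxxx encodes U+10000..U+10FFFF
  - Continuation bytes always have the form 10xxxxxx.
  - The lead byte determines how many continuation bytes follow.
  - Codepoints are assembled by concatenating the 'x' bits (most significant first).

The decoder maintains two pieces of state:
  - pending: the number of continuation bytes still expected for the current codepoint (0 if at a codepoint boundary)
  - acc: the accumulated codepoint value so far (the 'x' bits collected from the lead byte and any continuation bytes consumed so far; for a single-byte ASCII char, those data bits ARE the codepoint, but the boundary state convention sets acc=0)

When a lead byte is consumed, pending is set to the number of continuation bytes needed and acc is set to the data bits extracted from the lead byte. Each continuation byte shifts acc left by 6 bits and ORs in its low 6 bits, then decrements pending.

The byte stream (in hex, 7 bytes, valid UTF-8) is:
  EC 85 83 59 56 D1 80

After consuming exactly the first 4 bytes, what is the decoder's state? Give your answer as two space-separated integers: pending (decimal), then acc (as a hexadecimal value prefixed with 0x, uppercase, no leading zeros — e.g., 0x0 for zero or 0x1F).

Answer: 0 0x0

Derivation:
Byte[0]=EC: 3-byte lead. pending=2, acc=0xC
Byte[1]=85: continuation. acc=(acc<<6)|0x05=0x305, pending=1
Byte[2]=83: continuation. acc=(acc<<6)|0x03=0xC143, pending=0
Byte[3]=59: 1-byte. pending=0, acc=0x0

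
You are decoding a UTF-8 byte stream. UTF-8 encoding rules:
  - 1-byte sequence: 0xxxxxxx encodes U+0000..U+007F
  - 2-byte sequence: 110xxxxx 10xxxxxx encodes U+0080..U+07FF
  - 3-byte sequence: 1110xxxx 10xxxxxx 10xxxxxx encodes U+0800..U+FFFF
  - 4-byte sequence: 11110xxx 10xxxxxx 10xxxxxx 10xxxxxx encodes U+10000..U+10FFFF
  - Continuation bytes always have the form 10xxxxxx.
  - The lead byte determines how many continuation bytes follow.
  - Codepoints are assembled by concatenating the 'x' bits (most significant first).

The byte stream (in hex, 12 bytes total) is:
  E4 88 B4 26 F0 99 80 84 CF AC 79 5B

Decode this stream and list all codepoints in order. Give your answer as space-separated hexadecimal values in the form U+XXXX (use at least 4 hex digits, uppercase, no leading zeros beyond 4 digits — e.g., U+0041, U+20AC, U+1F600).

Byte[0]=E4: 3-byte lead, need 2 cont bytes. acc=0x4
Byte[1]=88: continuation. acc=(acc<<6)|0x08=0x108
Byte[2]=B4: continuation. acc=(acc<<6)|0x34=0x4234
Completed: cp=U+4234 (starts at byte 0)
Byte[3]=26: 1-byte ASCII. cp=U+0026
Byte[4]=F0: 4-byte lead, need 3 cont bytes. acc=0x0
Byte[5]=99: continuation. acc=(acc<<6)|0x19=0x19
Byte[6]=80: continuation. acc=(acc<<6)|0x00=0x640
Byte[7]=84: continuation. acc=(acc<<6)|0x04=0x19004
Completed: cp=U+19004 (starts at byte 4)
Byte[8]=CF: 2-byte lead, need 1 cont bytes. acc=0xF
Byte[9]=AC: continuation. acc=(acc<<6)|0x2C=0x3EC
Completed: cp=U+03EC (starts at byte 8)
Byte[10]=79: 1-byte ASCII. cp=U+0079
Byte[11]=5B: 1-byte ASCII. cp=U+005B

Answer: U+4234 U+0026 U+19004 U+03EC U+0079 U+005B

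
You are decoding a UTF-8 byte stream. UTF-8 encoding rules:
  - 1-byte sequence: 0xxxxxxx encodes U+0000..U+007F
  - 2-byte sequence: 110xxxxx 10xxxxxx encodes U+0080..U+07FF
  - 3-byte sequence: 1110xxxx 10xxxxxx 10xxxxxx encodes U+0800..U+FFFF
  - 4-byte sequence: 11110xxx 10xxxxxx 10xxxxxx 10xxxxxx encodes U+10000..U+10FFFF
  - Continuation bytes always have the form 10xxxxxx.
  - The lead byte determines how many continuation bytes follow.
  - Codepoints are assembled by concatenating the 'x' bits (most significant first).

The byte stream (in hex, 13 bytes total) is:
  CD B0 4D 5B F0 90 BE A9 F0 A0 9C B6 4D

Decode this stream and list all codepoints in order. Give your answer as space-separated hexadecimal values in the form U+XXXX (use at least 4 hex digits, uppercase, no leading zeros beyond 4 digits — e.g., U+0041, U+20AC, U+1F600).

Answer: U+0370 U+004D U+005B U+10FA9 U+20736 U+004D

Derivation:
Byte[0]=CD: 2-byte lead, need 1 cont bytes. acc=0xD
Byte[1]=B0: continuation. acc=(acc<<6)|0x30=0x370
Completed: cp=U+0370 (starts at byte 0)
Byte[2]=4D: 1-byte ASCII. cp=U+004D
Byte[3]=5B: 1-byte ASCII. cp=U+005B
Byte[4]=F0: 4-byte lead, need 3 cont bytes. acc=0x0
Byte[5]=90: continuation. acc=(acc<<6)|0x10=0x10
Byte[6]=BE: continuation. acc=(acc<<6)|0x3E=0x43E
Byte[7]=A9: continuation. acc=(acc<<6)|0x29=0x10FA9
Completed: cp=U+10FA9 (starts at byte 4)
Byte[8]=F0: 4-byte lead, need 3 cont bytes. acc=0x0
Byte[9]=A0: continuation. acc=(acc<<6)|0x20=0x20
Byte[10]=9C: continuation. acc=(acc<<6)|0x1C=0x81C
Byte[11]=B6: continuation. acc=(acc<<6)|0x36=0x20736
Completed: cp=U+20736 (starts at byte 8)
Byte[12]=4D: 1-byte ASCII. cp=U+004D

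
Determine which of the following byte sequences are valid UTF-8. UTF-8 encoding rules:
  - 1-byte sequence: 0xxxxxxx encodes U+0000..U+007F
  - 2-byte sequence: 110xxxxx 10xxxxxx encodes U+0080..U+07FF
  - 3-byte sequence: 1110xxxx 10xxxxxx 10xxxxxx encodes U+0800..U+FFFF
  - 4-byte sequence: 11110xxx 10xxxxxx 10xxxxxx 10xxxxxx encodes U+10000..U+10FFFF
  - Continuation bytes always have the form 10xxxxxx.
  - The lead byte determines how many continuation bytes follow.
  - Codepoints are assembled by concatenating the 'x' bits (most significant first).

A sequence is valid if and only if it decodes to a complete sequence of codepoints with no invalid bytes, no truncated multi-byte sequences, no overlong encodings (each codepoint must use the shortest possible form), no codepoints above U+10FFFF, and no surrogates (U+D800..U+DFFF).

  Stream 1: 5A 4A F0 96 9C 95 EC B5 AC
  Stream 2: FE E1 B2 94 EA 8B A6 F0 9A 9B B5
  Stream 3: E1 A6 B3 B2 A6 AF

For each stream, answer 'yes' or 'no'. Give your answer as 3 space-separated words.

Stream 1: decodes cleanly. VALID
Stream 2: error at byte offset 0. INVALID
Stream 3: error at byte offset 3. INVALID

Answer: yes no no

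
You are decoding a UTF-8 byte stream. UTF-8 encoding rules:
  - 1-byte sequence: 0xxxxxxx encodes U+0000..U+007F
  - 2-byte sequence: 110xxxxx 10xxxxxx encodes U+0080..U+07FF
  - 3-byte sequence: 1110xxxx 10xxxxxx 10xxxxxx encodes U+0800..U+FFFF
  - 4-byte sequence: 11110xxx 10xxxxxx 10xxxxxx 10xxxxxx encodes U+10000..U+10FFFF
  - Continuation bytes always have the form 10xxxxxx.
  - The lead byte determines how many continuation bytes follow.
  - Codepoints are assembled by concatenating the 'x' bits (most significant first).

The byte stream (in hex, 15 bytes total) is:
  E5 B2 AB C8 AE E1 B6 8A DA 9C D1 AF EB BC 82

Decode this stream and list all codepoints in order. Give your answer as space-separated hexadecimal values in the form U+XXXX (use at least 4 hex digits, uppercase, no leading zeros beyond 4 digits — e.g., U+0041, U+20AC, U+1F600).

Byte[0]=E5: 3-byte lead, need 2 cont bytes. acc=0x5
Byte[1]=B2: continuation. acc=(acc<<6)|0x32=0x172
Byte[2]=AB: continuation. acc=(acc<<6)|0x2B=0x5CAB
Completed: cp=U+5CAB (starts at byte 0)
Byte[3]=C8: 2-byte lead, need 1 cont bytes. acc=0x8
Byte[4]=AE: continuation. acc=(acc<<6)|0x2E=0x22E
Completed: cp=U+022E (starts at byte 3)
Byte[5]=E1: 3-byte lead, need 2 cont bytes. acc=0x1
Byte[6]=B6: continuation. acc=(acc<<6)|0x36=0x76
Byte[7]=8A: continuation. acc=(acc<<6)|0x0A=0x1D8A
Completed: cp=U+1D8A (starts at byte 5)
Byte[8]=DA: 2-byte lead, need 1 cont bytes. acc=0x1A
Byte[9]=9C: continuation. acc=(acc<<6)|0x1C=0x69C
Completed: cp=U+069C (starts at byte 8)
Byte[10]=D1: 2-byte lead, need 1 cont bytes. acc=0x11
Byte[11]=AF: continuation. acc=(acc<<6)|0x2F=0x46F
Completed: cp=U+046F (starts at byte 10)
Byte[12]=EB: 3-byte lead, need 2 cont bytes. acc=0xB
Byte[13]=BC: continuation. acc=(acc<<6)|0x3C=0x2FC
Byte[14]=82: continuation. acc=(acc<<6)|0x02=0xBF02
Completed: cp=U+BF02 (starts at byte 12)

Answer: U+5CAB U+022E U+1D8A U+069C U+046F U+BF02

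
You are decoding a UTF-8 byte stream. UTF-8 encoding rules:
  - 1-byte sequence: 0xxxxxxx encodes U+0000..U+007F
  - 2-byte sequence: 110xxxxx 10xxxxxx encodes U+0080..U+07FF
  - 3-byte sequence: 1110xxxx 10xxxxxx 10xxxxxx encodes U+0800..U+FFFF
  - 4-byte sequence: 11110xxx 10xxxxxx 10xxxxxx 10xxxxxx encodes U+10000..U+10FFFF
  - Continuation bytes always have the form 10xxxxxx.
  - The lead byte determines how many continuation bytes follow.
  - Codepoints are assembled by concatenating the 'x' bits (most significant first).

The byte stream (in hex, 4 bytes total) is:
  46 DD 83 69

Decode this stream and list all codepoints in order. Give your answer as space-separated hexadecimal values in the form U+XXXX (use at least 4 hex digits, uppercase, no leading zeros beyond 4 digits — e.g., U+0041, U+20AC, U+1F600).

Answer: U+0046 U+0743 U+0069

Derivation:
Byte[0]=46: 1-byte ASCII. cp=U+0046
Byte[1]=DD: 2-byte lead, need 1 cont bytes. acc=0x1D
Byte[2]=83: continuation. acc=(acc<<6)|0x03=0x743
Completed: cp=U+0743 (starts at byte 1)
Byte[3]=69: 1-byte ASCII. cp=U+0069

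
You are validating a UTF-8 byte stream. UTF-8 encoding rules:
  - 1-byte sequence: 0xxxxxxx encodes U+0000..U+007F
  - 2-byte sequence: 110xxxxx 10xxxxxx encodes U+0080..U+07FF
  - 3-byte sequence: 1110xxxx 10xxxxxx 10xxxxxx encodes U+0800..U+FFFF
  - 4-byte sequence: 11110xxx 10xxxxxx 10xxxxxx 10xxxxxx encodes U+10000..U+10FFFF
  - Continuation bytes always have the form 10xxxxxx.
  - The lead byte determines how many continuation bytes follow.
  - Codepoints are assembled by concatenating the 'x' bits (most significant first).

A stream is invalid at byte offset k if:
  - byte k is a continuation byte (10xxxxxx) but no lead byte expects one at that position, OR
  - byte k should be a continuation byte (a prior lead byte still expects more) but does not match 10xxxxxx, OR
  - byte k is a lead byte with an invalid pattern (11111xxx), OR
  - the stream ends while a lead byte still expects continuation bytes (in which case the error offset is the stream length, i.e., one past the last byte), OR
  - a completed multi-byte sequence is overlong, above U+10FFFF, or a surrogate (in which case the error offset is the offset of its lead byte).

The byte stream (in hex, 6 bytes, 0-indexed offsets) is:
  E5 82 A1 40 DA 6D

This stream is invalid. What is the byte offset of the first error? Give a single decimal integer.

Answer: 5

Derivation:
Byte[0]=E5: 3-byte lead, need 2 cont bytes. acc=0x5
Byte[1]=82: continuation. acc=(acc<<6)|0x02=0x142
Byte[2]=A1: continuation. acc=(acc<<6)|0x21=0x50A1
Completed: cp=U+50A1 (starts at byte 0)
Byte[3]=40: 1-byte ASCII. cp=U+0040
Byte[4]=DA: 2-byte lead, need 1 cont bytes. acc=0x1A
Byte[5]=6D: expected 10xxxxxx continuation. INVALID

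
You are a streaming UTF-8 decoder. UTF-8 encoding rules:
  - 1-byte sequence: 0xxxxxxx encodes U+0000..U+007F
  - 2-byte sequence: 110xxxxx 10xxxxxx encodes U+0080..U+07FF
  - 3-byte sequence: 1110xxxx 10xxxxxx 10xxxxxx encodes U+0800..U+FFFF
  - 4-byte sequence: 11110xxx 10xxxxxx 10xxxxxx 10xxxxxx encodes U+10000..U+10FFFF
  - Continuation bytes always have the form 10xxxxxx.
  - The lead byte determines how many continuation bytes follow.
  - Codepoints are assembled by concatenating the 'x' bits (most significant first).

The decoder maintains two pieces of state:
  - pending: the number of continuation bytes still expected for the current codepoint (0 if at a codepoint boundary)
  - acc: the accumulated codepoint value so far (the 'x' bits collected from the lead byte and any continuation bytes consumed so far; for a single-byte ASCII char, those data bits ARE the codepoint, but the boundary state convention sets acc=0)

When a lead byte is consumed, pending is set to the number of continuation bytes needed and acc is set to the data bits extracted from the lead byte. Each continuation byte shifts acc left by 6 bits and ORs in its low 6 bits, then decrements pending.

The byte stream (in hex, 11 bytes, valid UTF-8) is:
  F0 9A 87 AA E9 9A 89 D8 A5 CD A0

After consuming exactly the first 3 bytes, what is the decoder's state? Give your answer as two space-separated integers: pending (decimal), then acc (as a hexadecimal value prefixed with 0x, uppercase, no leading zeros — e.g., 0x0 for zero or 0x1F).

Answer: 1 0x687

Derivation:
Byte[0]=F0: 4-byte lead. pending=3, acc=0x0
Byte[1]=9A: continuation. acc=(acc<<6)|0x1A=0x1A, pending=2
Byte[2]=87: continuation. acc=(acc<<6)|0x07=0x687, pending=1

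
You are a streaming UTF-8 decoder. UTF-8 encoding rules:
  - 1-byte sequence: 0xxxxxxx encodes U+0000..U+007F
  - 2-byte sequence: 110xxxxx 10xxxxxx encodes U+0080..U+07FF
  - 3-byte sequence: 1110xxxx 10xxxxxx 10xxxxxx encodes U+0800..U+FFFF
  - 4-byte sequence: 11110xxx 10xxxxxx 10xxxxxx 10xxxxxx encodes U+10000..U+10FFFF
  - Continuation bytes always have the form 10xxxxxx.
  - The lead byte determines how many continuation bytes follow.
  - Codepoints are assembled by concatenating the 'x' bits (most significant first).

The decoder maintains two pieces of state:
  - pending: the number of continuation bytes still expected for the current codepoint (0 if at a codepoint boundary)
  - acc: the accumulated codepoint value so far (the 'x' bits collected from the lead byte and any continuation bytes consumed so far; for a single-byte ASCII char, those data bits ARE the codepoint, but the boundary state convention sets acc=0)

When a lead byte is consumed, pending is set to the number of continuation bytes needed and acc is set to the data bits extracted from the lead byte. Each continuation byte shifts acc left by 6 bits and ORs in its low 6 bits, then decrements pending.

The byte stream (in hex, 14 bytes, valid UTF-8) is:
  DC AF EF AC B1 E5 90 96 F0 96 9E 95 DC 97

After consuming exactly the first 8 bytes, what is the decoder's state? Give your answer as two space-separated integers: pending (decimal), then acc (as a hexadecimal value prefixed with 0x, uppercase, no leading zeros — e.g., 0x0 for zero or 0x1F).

Byte[0]=DC: 2-byte lead. pending=1, acc=0x1C
Byte[1]=AF: continuation. acc=(acc<<6)|0x2F=0x72F, pending=0
Byte[2]=EF: 3-byte lead. pending=2, acc=0xF
Byte[3]=AC: continuation. acc=(acc<<6)|0x2C=0x3EC, pending=1
Byte[4]=B1: continuation. acc=(acc<<6)|0x31=0xFB31, pending=0
Byte[5]=E5: 3-byte lead. pending=2, acc=0x5
Byte[6]=90: continuation. acc=(acc<<6)|0x10=0x150, pending=1
Byte[7]=96: continuation. acc=(acc<<6)|0x16=0x5416, pending=0

Answer: 0 0x5416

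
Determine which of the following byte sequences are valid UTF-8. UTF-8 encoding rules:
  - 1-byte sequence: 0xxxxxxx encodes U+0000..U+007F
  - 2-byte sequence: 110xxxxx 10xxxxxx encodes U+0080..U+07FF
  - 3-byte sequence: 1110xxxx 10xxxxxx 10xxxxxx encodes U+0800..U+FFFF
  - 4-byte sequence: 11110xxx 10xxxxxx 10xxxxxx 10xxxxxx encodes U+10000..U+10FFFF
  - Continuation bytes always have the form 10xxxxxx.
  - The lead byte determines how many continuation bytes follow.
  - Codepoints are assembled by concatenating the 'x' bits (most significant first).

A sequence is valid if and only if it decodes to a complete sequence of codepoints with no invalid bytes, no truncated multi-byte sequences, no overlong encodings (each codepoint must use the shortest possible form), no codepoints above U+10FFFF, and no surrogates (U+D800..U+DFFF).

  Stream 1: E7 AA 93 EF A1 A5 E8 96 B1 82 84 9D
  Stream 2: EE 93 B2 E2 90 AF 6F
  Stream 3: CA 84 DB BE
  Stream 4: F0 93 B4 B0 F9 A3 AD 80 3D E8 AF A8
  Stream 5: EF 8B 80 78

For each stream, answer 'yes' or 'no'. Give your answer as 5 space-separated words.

Answer: no yes yes no yes

Derivation:
Stream 1: error at byte offset 9. INVALID
Stream 2: decodes cleanly. VALID
Stream 3: decodes cleanly. VALID
Stream 4: error at byte offset 4. INVALID
Stream 5: decodes cleanly. VALID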